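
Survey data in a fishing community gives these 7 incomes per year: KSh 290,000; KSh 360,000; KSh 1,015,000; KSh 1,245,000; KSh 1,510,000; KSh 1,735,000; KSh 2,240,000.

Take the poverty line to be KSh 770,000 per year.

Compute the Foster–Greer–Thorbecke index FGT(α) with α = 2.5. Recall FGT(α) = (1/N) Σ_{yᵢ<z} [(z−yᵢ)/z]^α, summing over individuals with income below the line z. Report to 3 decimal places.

0.073

Below z: KSh 290,000, KSh 360,000 (q = 2 of N = 7).
Shortfall ratios: (770000−290000)/770000 = 0.6234; (770000−360000)/770000 = 0.5325.
Raised to α = 2.5: 0.30681; 0.20689.
Sum = 0.513702; FGT(2.5) = 0.513702 / 7 = 0.073.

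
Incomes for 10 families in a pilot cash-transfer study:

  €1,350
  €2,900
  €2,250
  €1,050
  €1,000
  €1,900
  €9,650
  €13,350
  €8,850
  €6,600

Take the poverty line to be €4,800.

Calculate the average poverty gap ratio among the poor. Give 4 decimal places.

Incomes under z: €1,000, €1,050, €1,350, €1,900, €2,250, €2,900 (q = 6 of N = 10).
Relative gaps: 0.7917, 0.7812, 0.7188, 0.6042, 0.5312, 0.3958; sum = 3.822917.
The income-gap ratio divides by q (the poor only): 3.822917 / 6 = 0.6372.

0.6372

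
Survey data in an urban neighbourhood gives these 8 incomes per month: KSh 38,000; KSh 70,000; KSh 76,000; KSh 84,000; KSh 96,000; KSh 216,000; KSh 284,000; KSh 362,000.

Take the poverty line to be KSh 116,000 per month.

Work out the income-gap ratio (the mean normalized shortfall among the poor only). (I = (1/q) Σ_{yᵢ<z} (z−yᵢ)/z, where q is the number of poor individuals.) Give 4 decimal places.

Poor units: KSh 38,000, KSh 70,000, KSh 76,000, KSh 84,000, KSh 96,000 (q = 5 of N = 8).
Relative gaps: 0.6724, 0.3966, 0.3448, 0.2759, 0.1724; sum = 1.862069.
The income-gap ratio divides by q (the poor only): 1.862069 / 5 = 0.3724.

0.3724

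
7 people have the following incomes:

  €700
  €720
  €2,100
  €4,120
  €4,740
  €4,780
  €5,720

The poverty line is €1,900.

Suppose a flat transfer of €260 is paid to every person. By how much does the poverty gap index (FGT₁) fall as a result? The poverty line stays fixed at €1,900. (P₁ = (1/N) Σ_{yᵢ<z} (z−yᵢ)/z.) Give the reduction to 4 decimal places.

Before: below the line — €700, €720; poverty gap index (FGT₁) = 0.178947.
After the €260 transfer: below the line — €960, €980; poverty gap index (FGT₁) = 0.139850.
Reduction = 0.178947 − 0.139850 = 0.0391.

0.0391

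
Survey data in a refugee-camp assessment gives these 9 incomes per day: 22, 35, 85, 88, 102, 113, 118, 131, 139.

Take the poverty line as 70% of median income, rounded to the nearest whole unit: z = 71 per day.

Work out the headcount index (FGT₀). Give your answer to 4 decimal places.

0.2222

2 of the 9 households have income below 71.
H = 2/9 = 0.2222.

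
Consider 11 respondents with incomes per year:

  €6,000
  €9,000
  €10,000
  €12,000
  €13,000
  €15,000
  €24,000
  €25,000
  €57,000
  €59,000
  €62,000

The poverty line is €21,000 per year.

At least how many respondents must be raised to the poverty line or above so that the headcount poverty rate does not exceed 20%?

4

6 of the 11 respondents are poor, so H = 6/11 = 0.545.
A headcount ratio of at most 20% allows at most ⌊0.20 × 11⌋ = 2 poor respondents.
So at least 6 − 2 = 4 must be lifted.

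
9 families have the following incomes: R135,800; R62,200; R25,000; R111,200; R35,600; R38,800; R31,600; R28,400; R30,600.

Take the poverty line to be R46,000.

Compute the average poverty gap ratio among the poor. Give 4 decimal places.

0.3116

Poor units: R25,000, R28,400, R30,600, R31,600, R35,600, R38,800 (q = 6 of N = 9).
Relative gaps: 0.4565, 0.3826, 0.3348, 0.3130, 0.2261, 0.1565; sum = 1.869565.
I averages over the q = 6 poor units only: 1.869565 / 6 = 0.3116.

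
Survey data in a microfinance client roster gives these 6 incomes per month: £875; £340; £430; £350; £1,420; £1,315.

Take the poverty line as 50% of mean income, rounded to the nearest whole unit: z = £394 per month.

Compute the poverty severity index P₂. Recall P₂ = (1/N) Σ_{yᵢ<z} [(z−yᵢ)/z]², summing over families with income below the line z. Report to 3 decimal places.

0.005

Poor units: £340, £350 (q = 2 of N = 6).
Gap ratios (z−y)/z: (394−340)/394 = 0.1371; (394−350)/394 = 0.1117.
Squared: 0.0188; 0.0125.
Sum = 0.031256; P₂ = 0.031256 / 6 = 0.005.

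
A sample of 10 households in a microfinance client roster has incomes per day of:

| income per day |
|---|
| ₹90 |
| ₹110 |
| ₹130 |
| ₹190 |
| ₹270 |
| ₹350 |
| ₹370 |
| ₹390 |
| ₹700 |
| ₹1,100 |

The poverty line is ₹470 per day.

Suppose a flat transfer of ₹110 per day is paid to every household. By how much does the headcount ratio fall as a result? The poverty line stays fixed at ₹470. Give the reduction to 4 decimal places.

Before: below the line — ₹90, ₹110, ₹130, ₹190, ₹270, ₹350, ₹370, ₹390; headcount ratio = 0.800000.
After the ₹110 transfer: below the line — ₹200, ₹220, ₹240, ₹300, ₹380, ₹460; headcount ratio = 0.600000.
Reduction = 0.800000 − 0.600000 = 0.2000.

0.2000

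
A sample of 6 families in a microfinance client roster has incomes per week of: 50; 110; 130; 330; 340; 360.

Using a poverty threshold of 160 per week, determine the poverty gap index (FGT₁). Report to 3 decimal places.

0.198

Incomes under z: 50, 110, 130 (q = 3 of N = 6).
Relative gaps: (160−50)/160 = 0.6875; (160−110)/160 = 0.3125; (160−130)/160 = 0.1875.
Σ = 1.187500. Dividing by the full population N = 6 gives P₁ = 0.198.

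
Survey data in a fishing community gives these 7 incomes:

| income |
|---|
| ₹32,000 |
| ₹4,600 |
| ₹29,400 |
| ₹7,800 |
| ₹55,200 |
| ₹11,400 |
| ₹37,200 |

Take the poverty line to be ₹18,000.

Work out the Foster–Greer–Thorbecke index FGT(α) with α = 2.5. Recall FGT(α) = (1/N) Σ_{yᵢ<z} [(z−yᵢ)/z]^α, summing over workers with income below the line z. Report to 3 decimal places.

0.114

Below z: ₹4,600, ₹7,800, ₹11,400 (q = 3 of N = 7).
Shortfall ratios: (18000−4600)/18000 = 0.7444; (18000−7800)/18000 = 0.5667; (18000−11400)/18000 = 0.3667.
Raised to α = 2.5: 0.47817; 0.24172; 0.08141.
Sum = 0.801302; FGT(2.5) = 0.801302 / 7 = 0.114.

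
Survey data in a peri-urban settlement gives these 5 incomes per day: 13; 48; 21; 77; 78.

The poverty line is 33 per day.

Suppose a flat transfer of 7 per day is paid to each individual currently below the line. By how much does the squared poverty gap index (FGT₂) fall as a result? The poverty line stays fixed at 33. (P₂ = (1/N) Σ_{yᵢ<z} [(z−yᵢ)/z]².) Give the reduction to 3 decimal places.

Before: below the line — 13, 21; squared poverty gap index (FGT₂) = 0.09991.
After the 7 transfer: below the line — 20, 28; squared poverty gap index (FGT₂) = 0.03563.
Reduction = 0.09991 − 0.03563 = 0.064.

0.064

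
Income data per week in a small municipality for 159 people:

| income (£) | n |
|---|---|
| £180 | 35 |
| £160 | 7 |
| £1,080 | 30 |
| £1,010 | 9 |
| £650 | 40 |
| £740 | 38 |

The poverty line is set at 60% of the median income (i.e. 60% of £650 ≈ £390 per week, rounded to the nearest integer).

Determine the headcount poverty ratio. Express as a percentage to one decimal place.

42 of the 159 people have income below £390.
H = 42/159 = 26.4%.

26.4%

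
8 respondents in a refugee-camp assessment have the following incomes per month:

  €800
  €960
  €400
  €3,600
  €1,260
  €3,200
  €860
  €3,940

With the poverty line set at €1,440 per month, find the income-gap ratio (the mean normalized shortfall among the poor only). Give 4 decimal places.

Below the line: €400, €800, €860, €960, €1,260 (q = 5 of N = 8).
Relative gaps: 0.7222, 0.4444, 0.4028, 0.3333, 0.1250; sum = 2.027778.
The income-gap ratio divides by q (the poor only): 2.027778 / 5 = 0.4056.

0.4056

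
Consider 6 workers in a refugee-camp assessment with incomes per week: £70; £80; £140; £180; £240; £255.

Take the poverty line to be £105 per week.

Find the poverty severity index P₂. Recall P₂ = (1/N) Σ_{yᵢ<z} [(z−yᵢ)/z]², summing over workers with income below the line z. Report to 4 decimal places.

0.0280

Incomes under z: £70, £80 (q = 2 of N = 6).
Shortfall ratios: (105−70)/105 = 0.3333; (105−80)/105 = 0.2381.
Squared: 0.1111; 0.0567.
Sum = 0.167800; P₂ = 0.167800 / 6 = 0.0280.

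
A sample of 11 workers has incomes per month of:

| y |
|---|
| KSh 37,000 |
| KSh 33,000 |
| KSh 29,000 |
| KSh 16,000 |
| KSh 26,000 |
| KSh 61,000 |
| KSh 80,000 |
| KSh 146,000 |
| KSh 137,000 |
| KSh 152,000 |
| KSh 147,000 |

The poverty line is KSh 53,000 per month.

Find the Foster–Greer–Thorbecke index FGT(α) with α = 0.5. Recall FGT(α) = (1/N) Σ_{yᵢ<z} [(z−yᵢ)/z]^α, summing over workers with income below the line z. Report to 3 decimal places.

0.308

Poor units: KSh 16,000, KSh 26,000, KSh 29,000, KSh 33,000, KSh 37,000 (q = 5 of N = 11).
Shortfall ratios: (53000−16000)/53000 = 0.6981; (53000−26000)/53000 = 0.5094; (53000−29000)/53000 = 0.4528; (53000−33000)/53000 = 0.3774; (53000−37000)/53000 = 0.3019.
Raised to α = 0.5: 0.83553; 0.71375; 0.67293; 0.61430; 0.54944.
Sum = 3.385942; FGT(0.5) = 3.385942 / 11 = 0.308.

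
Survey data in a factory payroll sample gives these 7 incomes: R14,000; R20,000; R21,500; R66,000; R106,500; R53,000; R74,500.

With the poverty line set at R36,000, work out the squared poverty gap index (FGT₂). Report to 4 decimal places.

0.1047

Below z: R14,000, R20,000, R21,500 (q = 3 of N = 7).
Gap ratios (z−y)/z: (36000−14000)/36000 = 0.6111; (36000−20000)/36000 = 0.4444; (36000−21500)/36000 = 0.4028.
Squared: 0.3735; 0.1975; 0.1622.
Sum = 0.733218; P₂ = 0.733218 / 7 = 0.1047.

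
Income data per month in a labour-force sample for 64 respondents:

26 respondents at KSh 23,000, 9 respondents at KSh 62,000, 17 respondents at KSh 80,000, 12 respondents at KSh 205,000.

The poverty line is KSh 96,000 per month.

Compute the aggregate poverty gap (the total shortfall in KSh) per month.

Below z: 26×KSh 23,000, 9×KSh 62,000, 17×KSh 80,000 (q = 52 of N = 64).
Individual gaps: 26×(96000−23000) = 1898000; 9×(96000−62000) = 306000; 17×(96000−80000) = 272000.
Aggregate gap = KSh 2,476,000.

KSh 2,476,000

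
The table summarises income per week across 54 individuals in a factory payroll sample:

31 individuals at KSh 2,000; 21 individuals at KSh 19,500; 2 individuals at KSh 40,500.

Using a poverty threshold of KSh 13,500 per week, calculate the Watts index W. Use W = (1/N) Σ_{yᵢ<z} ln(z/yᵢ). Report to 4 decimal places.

1.0962

Below z: 31×KSh 2,000 (q = 31 of N = 54).
Log gaps: ln(13500/2000) = 1.9095 (×31).
W = 59.195818 / 54 = 1.0962.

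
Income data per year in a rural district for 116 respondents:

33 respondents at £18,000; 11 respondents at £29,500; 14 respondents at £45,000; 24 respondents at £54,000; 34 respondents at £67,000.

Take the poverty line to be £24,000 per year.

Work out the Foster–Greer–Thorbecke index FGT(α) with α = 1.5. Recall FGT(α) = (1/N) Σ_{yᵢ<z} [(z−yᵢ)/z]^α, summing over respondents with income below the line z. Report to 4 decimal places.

0.0356

Poor units: 33×£18,000 (q = 33 of N = 116).
Normalized shortfalls: (24000−18000)/24000 = 0.2500 (×33).
Raised to α = 1.5: 0.12500 (×33).
Sum = 4.125000; FGT(1.5) = 4.125000 / 116 = 0.0356.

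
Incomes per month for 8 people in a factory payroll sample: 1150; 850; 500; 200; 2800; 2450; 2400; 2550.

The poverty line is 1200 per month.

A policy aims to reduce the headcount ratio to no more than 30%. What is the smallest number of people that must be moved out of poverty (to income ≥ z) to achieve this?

4 of the 8 people are poor, so H = 4/8 = 0.500.
A headcount ratio of at most 30% allows at most ⌊0.30 × 8⌋ = 2 poor people.
So at least 4 − 2 = 2 must be lifted.

2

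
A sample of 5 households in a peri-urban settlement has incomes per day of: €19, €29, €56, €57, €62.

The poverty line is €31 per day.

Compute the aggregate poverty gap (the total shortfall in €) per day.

€14

Below the line: €19, €29 (q = 2 of N = 5).
Individual gaps: 31−19 = 12; 31−29 = 2.
Aggregate gap = €14.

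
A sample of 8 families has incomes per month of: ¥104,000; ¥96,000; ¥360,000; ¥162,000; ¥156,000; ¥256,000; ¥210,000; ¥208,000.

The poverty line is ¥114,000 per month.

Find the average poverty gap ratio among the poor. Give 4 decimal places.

0.1228

Incomes under z: ¥96,000, ¥104,000 (q = 2 of N = 8).
Shortfall ratios (z−y)/z: 0.1579, 0.0877; sum = 0.245614.
The income-gap ratio divides by q (the poor only): 0.245614 / 2 = 0.1228.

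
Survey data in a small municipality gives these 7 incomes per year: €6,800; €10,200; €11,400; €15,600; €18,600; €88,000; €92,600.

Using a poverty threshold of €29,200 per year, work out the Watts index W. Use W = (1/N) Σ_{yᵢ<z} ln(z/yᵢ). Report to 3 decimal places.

0.647

Below z: €6,800, €10,200, €11,400, €15,600, €18,600 (q = 5 of N = 7).
Log shortfalls: ln(29200/6800) = 1.4572; ln(29200/10200) = 1.0518; ln(29200/11400) = 0.9406; ln(29200/15600) = 0.6269; ln(29200/18600) = 0.4510.
W = 4.527487 / 7 = 0.647.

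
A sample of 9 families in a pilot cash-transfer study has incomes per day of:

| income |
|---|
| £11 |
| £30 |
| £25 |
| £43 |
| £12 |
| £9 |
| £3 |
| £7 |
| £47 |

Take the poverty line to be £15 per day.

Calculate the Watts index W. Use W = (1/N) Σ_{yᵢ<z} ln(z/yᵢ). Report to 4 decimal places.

0.3795

Incomes under z: £3, £7, £9, £11, £12 (q = 5 of N = 9).
Log gaps: ln(15/3) = 1.6094; ln(15/7) = 0.7621; ln(15/9) = 0.5108; ln(15/11) = 0.3102; ln(15/12) = 0.2231.
W = 3.415702 / 9 = 0.3795.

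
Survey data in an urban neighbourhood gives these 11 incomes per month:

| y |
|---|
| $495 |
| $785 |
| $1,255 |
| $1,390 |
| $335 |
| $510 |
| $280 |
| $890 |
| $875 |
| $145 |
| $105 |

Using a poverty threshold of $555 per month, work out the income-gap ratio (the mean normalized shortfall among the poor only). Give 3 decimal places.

0.438

Poor units: $105, $145, $280, $335, $495, $510 (q = 6 of N = 11).
Relative gaps: 0.8108, 0.7387, 0.4955, 0.3964, 0.1081, 0.0811; sum = 2.630631.
I averages over the q = 6 poor units only: 2.630631 / 6 = 0.438.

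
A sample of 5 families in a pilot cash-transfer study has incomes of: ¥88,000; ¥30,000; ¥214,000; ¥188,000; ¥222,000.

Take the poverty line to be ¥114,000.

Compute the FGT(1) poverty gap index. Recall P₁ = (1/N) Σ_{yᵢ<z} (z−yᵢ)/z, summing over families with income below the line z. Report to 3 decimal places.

Incomes under z: ¥30,000, ¥88,000 (q = 2 of N = 5).
Relative gaps: (114000−30000)/114000 = 0.7368; (114000−88000)/114000 = 0.2281.
Sum of shortfalls = 0.964912; P₁ averages over all N: 0.964912 / 5 = 0.193.

0.193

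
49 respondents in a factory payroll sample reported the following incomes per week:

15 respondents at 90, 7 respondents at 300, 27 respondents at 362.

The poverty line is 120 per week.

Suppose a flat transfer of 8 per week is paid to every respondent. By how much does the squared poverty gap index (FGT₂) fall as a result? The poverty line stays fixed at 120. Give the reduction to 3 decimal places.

Before: below the line — 15×90; squared poverty gap index (FGT₂) = 0.01913.
After the 8 transfer: below the line — 15×98; squared poverty gap index (FGT₂) = 0.01029.
Reduction = 0.01913 − 0.01029 = 0.009.

0.009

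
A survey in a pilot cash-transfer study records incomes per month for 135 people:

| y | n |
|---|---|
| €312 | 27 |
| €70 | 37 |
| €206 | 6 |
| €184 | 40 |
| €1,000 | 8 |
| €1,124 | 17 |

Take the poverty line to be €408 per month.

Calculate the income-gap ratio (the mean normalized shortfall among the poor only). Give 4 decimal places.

Below the line: 37×€70, 40×€184, 6×€206, 27×€312 (q = 110 of N = 135).
Shortfall ratios (z−y)/z: 0.8284 (×37), 0.5490 (×40), 0.4951 (×6), 0.2353 (×27); sum = 61.936275.
I averages over the q = 110 poor units only: 61.936275 / 110 = 0.5631.

0.5631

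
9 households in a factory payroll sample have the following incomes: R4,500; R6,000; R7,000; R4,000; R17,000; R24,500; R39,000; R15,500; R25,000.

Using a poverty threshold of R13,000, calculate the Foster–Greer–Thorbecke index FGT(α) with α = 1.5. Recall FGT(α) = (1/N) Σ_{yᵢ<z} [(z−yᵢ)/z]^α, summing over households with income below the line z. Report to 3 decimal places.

Below z: R4,000, R4,500, R6,000, R7,000 (q = 4 of N = 9).
Relative gaps: (13000−4000)/13000 = 0.6923; (13000−4500)/13000 = 0.6538; (13000−6000)/13000 = 0.5385; (13000−7000)/13000 = 0.4615.
Raised to α = 1.5: 0.57603; 0.52870; 0.39512; 0.31355.
Sum = 1.813416; FGT(1.5) = 1.813416 / 9 = 0.201.

0.201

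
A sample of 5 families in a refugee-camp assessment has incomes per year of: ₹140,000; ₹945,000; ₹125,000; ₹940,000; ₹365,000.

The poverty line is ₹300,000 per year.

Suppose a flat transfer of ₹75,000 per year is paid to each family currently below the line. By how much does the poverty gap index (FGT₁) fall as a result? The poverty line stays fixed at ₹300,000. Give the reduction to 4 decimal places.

0.1000

Before: below the line — ₹125,000, ₹140,000; poverty gap index (FGT₁) = 0.223333.
After the ₹75,000 transfer: below the line — ₹200,000, ₹215,000; poverty gap index (FGT₁) = 0.123333.
Reduction = 0.223333 − 0.123333 = 0.1000.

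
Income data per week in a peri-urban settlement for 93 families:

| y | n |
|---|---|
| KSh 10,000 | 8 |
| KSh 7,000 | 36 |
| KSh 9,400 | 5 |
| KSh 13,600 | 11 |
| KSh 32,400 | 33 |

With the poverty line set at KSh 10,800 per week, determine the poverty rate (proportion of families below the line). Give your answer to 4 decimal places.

49 of the 93 families have income below KSh 10,800.
H = 49/93 = 0.5269.

0.5269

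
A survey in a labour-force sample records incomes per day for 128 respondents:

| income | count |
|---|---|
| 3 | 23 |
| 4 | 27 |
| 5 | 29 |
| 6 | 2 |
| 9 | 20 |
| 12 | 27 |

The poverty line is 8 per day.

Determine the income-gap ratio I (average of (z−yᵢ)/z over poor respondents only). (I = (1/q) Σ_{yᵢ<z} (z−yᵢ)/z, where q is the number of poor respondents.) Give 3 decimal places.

0.485

Poor units: 23×3, 27×4, 29×5, 2×6 (q = 81 of N = 128).
Shortfall ratios (z−y)/z: 0.6250 (×23), 0.5000 (×27), 0.3750 (×29), 0.2500 (×2); sum = 39.250000.
I averages over the q = 81 poor units only: 39.250000 / 81 = 0.485.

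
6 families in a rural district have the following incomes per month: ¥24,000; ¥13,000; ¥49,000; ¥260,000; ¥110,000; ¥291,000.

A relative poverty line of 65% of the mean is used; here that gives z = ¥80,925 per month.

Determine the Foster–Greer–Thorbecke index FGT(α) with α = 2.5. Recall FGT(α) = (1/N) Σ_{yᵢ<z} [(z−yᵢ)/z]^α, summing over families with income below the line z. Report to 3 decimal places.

Poor units: ¥13,000, ¥24,000, ¥49,000 (q = 3 of N = 6).
Gap ratios (z−y)/z: (80925−13000)/80925 = 0.8394; (80925−24000)/80925 = 0.7034; (80925−49000)/80925 = 0.3945.
Raised to α = 2.5: 0.64546; 0.41500; 0.09775.
Sum = 1.158210; FGT(2.5) = 1.158210 / 6 = 0.193.

0.193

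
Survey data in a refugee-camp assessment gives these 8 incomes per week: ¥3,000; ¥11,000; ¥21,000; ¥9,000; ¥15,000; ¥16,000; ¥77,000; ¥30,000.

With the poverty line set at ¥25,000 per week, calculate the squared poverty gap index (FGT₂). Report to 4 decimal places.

0.2266

Incomes under z: ¥3,000, ¥9,000, ¥11,000, ¥15,000, ¥16,000, ¥21,000 (q = 6 of N = 8).
Gap ratios (z−y)/z: (25000−3000)/25000 = 0.8800; (25000−9000)/25000 = 0.6400; (25000−11000)/25000 = 0.5600; (25000−15000)/25000 = 0.4000; (25000−16000)/25000 = 0.3600; (25000−21000)/25000 = 0.1600.
Squared: 0.7744; 0.4096; 0.3136; 0.1600; 0.1296; 0.0256.
Sum = 1.812800; P₂ = 1.812800 / 8 = 0.2266.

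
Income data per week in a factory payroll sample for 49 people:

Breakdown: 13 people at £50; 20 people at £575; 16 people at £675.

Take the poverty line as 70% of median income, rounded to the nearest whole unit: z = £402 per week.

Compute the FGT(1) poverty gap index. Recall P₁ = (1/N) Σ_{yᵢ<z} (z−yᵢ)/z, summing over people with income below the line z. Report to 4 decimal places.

Below the line: 13×£50 (q = 13 of N = 49).
Normalized shortfalls: (402−50)/402 = 0.8756 (×13).
Sum of shortfalls = 11.383085; P₁ averages over all N: 11.383085 / 49 = 0.2323.

0.2323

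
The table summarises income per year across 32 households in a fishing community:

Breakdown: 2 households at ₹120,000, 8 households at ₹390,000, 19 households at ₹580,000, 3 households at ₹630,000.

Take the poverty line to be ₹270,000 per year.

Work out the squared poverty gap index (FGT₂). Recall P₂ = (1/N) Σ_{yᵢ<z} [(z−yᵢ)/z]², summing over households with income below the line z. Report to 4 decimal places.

Below z: 2×₹120,000 (q = 2 of N = 32).
Normalized shortfalls: (270000−120000)/270000 = 0.5556 (×2).
Squared: 0.3086 (×2).
Sum = 0.617284; P₂ = 0.617284 / 32 = 0.0193.

0.0193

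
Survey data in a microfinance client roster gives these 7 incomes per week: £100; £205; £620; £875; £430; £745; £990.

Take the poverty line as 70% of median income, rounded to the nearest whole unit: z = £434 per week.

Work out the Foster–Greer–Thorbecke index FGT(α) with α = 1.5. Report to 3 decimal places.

Below the line: £100, £205, £430 (q = 3 of N = 7).
Normalized shortfalls: (434−100)/434 = 0.7696; (434−205)/434 = 0.5276; (434−430)/434 = 0.0092.
Raised to α = 1.5: 0.67513; 0.38328; 0.00088.
Sum = 1.059293; FGT(1.5) = 1.059293 / 7 = 0.151.

0.151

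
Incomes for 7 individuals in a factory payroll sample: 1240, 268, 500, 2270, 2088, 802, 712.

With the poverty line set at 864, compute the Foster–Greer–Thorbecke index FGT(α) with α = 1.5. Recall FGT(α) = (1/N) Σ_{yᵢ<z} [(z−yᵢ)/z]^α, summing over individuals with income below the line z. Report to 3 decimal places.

Below the line: 268, 500, 712, 802 (q = 4 of N = 7).
Shortfall ratios: (864−268)/864 = 0.6898; (864−500)/864 = 0.4213; (864−712)/864 = 0.1759; (864−802)/864 = 0.0718.
Raised to α = 1.5: 0.57293; 0.27345; 0.07379; 0.01922.
Sum = 0.939391; FGT(1.5) = 0.939391 / 7 = 0.134.

0.134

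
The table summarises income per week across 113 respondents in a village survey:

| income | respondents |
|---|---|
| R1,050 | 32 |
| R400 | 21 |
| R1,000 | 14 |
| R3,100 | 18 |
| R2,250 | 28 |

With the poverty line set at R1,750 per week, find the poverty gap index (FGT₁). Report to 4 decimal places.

0.3097

Below z: 21×R400, 14×R1,000, 32×R1,050 (q = 67 of N = 113).
Relative gaps: (1750−400)/1750 = 0.7714 (×21); (1750−1000)/1750 = 0.4286 (×14); (1750−1050)/1750 = 0.4000 (×32).
Sum of shortfalls = 35.000000; P₁ averages over all N: 35.000000 / 113 = 0.3097.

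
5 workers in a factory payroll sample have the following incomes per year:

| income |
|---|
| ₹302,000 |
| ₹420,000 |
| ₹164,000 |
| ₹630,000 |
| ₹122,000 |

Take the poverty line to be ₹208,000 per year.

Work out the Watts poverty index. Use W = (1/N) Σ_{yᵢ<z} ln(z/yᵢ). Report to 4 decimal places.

Incomes under z: ₹122,000, ₹164,000 (q = 2 of N = 5).
ln(z/y) terms: ln(208000/122000) = 0.5335; ln(208000/164000) = 0.2377.
W = 0.771189 / 5 = 0.1542.

0.1542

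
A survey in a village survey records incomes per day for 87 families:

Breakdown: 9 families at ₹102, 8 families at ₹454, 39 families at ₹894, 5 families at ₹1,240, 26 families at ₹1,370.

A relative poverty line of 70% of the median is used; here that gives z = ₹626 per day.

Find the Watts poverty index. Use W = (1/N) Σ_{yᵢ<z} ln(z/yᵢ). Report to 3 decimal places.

0.217

Poor units: 9×₹102, 8×₹454 (q = 17 of N = 87).
Log shortfalls: ln(626/102) = 1.8144 (×9); ln(626/454) = 0.3213 (×8).
W = 18.899423 / 87 = 0.217.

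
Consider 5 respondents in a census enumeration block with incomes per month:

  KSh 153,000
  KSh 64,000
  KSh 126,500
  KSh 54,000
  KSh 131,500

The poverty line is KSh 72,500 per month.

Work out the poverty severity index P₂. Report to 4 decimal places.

Poor units: KSh 54,000, KSh 64,000 (q = 2 of N = 5).
Shortfall ratios: (72500−54000)/72500 = 0.2552; (72500−64000)/72500 = 0.1172.
Squared: 0.0651; 0.0137.
Sum = 0.078859; P₂ = 0.078859 / 5 = 0.0158.

0.0158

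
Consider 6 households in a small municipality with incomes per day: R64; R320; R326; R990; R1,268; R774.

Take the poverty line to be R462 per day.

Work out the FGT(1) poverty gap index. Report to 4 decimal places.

0.2439

Below the line: R64, R320, R326 (q = 3 of N = 6).
Relative gaps: (462−64)/462 = 0.8615; (462−320)/462 = 0.3074; (462−326)/462 = 0.2944.
Sum of shortfalls = 1.463203; P₁ averages over all N: 1.463203 / 6 = 0.2439.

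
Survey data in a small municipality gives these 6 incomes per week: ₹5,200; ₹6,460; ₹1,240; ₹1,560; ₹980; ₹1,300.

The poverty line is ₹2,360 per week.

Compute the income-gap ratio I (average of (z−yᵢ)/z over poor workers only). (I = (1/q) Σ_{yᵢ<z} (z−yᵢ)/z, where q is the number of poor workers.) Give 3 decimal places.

0.462

Below the line: ₹980, ₹1,240, ₹1,300, ₹1,560 (q = 4 of N = 6).
Relative gaps: 0.5847, 0.4746, 0.4492, 0.3390; sum = 1.847458.
The income-gap ratio divides by q (the poor only): 1.847458 / 4 = 0.462.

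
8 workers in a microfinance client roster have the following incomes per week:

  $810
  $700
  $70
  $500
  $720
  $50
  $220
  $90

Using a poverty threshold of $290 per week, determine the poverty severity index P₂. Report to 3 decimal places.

Poor units: $50, $70, $90, $220 (q = 4 of N = 8).
Normalized shortfalls: (290−50)/290 = 0.8276; (290−70)/290 = 0.7586; (290−90)/290 = 0.6897; (290−220)/290 = 0.2414.
Squared: 0.6849; 0.5755; 0.4756; 0.0583.
Sum = 1.794293; P₂ = 1.794293 / 8 = 0.224.

0.224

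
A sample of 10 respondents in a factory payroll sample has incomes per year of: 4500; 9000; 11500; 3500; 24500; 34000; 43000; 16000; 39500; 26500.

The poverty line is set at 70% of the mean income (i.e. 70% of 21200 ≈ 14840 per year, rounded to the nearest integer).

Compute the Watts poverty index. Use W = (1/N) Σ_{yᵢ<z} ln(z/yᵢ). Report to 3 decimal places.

0.339

Incomes under z: 3500, 4500, 9000, 11500 (q = 4 of N = 10).
Log shortfalls: ln(14840/3500) = 1.4446; ln(14840/4500) = 1.1932; ln(14840/9000) = 0.5001; ln(14840/11500) = 0.2550.
W = 3.392893 / 10 = 0.339.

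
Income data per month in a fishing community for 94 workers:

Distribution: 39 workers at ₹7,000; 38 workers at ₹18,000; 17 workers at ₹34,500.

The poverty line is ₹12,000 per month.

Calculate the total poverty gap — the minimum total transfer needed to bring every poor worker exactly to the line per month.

₹195,000

Below the line: 39×₹7,000 (q = 39 of N = 94).
Individual gaps: 39×(12000−7000) = 195000.
Aggregate gap = ₹195,000.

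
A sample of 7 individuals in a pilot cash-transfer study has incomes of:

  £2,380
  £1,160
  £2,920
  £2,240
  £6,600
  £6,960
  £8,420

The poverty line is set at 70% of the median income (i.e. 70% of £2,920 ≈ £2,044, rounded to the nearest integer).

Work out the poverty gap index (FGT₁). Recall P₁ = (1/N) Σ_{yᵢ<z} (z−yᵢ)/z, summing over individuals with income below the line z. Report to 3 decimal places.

Poor units: £1,160 (q = 1 of N = 7).
Relative gaps: (2044−1160)/2044 = 0.4325.
Σ = 0.432485. Dividing by the full population N = 7 gives P₁ = 0.062.

0.062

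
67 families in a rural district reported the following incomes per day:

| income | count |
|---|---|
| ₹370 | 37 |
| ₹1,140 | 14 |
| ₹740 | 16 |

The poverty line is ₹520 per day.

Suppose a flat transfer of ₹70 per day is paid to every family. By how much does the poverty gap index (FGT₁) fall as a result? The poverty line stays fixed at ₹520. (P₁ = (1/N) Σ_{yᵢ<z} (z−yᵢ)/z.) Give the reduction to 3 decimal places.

Before: below the line — 37×₹370; poverty gap index (FGT₁) = 0.15930.
After the ₹70 transfer: below the line — 37×₹440; poverty gap index (FGT₁) = 0.08496.
Reduction = 0.15930 − 0.08496 = 0.074.

0.074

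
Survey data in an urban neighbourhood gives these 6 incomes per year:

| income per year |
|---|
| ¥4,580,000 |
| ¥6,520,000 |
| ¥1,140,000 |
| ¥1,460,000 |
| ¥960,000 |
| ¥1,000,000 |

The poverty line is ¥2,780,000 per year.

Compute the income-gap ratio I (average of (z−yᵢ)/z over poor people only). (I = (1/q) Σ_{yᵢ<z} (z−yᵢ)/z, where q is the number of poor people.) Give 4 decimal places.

0.5899

Poor units: ¥960,000, ¥1,000,000, ¥1,140,000, ¥1,460,000 (q = 4 of N = 6).
Shortfall ratios (z−y)/z: 0.6547, 0.6403, 0.5899, 0.4748; sum = 2.359712.
The income-gap ratio divides by q (the poor only): 2.359712 / 4 = 0.5899.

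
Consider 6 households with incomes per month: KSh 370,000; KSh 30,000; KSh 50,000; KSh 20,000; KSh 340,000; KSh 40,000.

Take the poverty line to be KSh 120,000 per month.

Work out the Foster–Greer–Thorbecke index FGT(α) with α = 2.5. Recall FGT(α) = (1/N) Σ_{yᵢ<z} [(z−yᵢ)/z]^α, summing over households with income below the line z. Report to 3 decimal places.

Below the line: KSh 20,000, KSh 30,000, KSh 40,000, KSh 50,000 (q = 4 of N = 6).
Normalized shortfalls: (120000−20000)/120000 = 0.8333; (120000−30000)/120000 = 0.7500; (120000−40000)/120000 = 0.6667; (120000−50000)/120000 = 0.5833.
Raised to α = 2.5: 0.63394; 0.48714; 0.36289; 0.25989.
Sum = 1.743856; FGT(2.5) = 1.743856 / 6 = 0.291.

0.291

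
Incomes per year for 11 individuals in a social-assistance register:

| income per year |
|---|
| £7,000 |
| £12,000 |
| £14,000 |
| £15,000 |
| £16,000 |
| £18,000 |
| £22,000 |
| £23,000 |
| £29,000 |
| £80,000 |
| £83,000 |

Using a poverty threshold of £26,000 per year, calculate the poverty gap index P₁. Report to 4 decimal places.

0.2832

Below the line: £7,000, £12,000, £14,000, £15,000, £16,000, £18,000, £22,000, £23,000 (q = 8 of N = 11).
Relative gaps: (26000−7000)/26000 = 0.7308; (26000−12000)/26000 = 0.5385; (26000−14000)/26000 = 0.4615; (26000−15000)/26000 = 0.4231; (26000−16000)/26000 = 0.3846; (26000−18000)/26000 = 0.3077; (26000−22000)/26000 = 0.1538; (26000−23000)/26000 = 0.1154.
Σ = 3.115385. Dividing by the full population N = 11 gives P₁ = 0.2832.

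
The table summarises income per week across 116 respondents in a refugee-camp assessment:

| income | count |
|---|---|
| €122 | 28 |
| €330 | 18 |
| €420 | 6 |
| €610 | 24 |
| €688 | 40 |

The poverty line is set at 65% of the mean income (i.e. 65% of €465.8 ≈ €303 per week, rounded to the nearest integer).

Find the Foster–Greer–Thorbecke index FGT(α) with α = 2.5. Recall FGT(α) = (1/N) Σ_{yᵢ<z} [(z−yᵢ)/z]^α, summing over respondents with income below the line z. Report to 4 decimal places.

Poor units: 28×€122 (q = 28 of N = 116).
Shortfall ratios: (303−122)/303 = 0.5974 (×28).
Raised to α = 2.5: 0.27580 (×28).
Sum = 7.722322; FGT(2.5) = 7.722322 / 116 = 0.0666.

0.0666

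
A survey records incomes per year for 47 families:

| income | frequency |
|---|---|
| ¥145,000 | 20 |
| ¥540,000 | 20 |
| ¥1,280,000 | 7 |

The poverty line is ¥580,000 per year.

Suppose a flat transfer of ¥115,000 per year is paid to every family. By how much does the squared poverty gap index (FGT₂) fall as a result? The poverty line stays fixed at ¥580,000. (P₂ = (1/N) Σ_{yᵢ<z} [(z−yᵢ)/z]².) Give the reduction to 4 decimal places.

0.1119

Before: below the line — 20×¥145,000, 20×¥540,000; squared poverty gap index (FGT₂) = 0.241386.
After the ¥115,000 transfer: below the line — 20×¥260,000; squared poverty gap index (FGT₂) = 0.129532.
Reduction = 0.241386 − 0.129532 = 0.1119.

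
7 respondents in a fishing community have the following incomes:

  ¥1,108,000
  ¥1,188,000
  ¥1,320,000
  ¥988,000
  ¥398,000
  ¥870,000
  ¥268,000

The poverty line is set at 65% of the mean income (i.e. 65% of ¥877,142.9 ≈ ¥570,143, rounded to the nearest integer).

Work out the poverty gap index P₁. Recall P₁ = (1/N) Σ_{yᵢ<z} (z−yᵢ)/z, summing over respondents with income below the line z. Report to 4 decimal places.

0.1188

Poor units: ¥268,000, ¥398,000 (q = 2 of N = 7).
Relative gaps: (570143−268000)/570143 = 0.5299; (570143−398000)/570143 = 0.3019.
Σ = 0.831872. Dividing by the full population N = 7 gives P₁ = 0.1188.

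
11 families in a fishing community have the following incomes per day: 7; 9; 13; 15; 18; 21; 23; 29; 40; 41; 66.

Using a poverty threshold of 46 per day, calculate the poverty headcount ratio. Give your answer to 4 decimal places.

10 of the 11 families have income below 46.
H = 10/11 = 0.9091.

0.9091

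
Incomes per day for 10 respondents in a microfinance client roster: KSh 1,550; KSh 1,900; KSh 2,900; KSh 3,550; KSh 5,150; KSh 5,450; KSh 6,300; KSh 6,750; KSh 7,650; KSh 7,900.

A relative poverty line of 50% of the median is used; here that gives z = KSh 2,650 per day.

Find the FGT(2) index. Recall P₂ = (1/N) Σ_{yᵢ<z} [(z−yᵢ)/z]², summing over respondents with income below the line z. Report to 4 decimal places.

Below the line: KSh 1,550, KSh 1,900 (q = 2 of N = 10).
Normalized shortfalls: (2650−1550)/2650 = 0.4151; (2650−1900)/2650 = 0.2830.
Squared: 0.1723; 0.0801.
Sum = 0.252403; P₂ = 0.252403 / 10 = 0.0252.

0.0252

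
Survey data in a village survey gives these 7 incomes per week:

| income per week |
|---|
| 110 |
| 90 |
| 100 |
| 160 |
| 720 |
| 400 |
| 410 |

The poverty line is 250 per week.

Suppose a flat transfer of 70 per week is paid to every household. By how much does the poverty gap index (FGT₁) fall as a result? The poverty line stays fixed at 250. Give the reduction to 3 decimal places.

Before: below the line — 90, 100, 110, 160; poverty gap index (FGT₁) = 0.30857.
After the 70 transfer: below the line — 160, 170, 180, 230; poverty gap index (FGT₁) = 0.14857.
Reduction = 0.30857 − 0.14857 = 0.160.

0.160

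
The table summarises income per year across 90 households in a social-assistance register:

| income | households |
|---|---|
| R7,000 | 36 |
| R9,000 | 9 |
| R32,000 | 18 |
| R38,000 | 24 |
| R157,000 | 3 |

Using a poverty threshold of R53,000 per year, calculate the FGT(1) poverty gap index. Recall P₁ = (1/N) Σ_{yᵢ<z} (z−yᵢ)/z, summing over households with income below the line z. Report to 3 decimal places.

Below the line: 36×R7,000, 9×R9,000, 18×R32,000, 24×R38,000 (q = 87 of N = 90).
Gap ratios (z−y)/z: (53000−7000)/53000 = 0.8679 (×36); (53000−9000)/53000 = 0.8302 (×9); (53000−32000)/53000 = 0.3962 (×18); (53000−38000)/53000 = 0.2830 (×24).
Σ = 52.641509. Dividing by the full population N = 90 gives P₁ = 0.585.

0.585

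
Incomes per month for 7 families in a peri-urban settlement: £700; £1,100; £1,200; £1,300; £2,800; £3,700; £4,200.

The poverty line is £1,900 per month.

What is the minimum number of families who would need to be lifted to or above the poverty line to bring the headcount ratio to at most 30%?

4 of the 7 families are poor, so H = 4/7 = 0.571.
A headcount ratio of at most 30% allows at most ⌊0.30 × 7⌋ = 2 poor families.
So at least 4 − 2 = 2 must be lifted.

2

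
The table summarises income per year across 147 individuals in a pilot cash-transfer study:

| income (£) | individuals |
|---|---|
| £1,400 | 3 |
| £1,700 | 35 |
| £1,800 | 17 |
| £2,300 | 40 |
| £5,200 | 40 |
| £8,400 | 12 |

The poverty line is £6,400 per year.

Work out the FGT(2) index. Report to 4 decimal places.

Poor units: 3×£1,400, 35×£1,700, 17×£1,800, 40×£2,300, 40×£5,200 (q = 135 of N = 147).
Shortfall ratios: (6400−1400)/6400 = 0.7812 (×3); (6400−1700)/6400 = 0.7344 (×35); (6400−1800)/6400 = 0.7188 (×17); (6400−2300)/6400 = 0.6406 (×40); (6400−5200)/6400 = 0.1875 (×40).
Squared: 0.6104 (×3); 0.5393 (×35); 0.5166 (×17); 0.4104 (×40); 0.0352 (×40).
Sum = 47.311279; P₂ = 47.311279 / 147 = 0.3218.

0.3218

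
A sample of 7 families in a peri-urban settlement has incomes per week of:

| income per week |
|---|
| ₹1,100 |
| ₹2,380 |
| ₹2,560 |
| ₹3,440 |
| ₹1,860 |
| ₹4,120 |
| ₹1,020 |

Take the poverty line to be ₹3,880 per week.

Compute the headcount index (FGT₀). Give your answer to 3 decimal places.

6 of the 7 families have income below ₹3,880.
H = 6/7 = 0.857.

0.857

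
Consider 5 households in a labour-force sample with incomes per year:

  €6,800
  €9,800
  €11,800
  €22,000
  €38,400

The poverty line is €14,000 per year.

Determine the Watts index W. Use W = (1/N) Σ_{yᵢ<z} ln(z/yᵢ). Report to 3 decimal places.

0.250

Below z: €6,800, €9,800, €11,800 (q = 3 of N = 5).
ln(z/y) terms: ln(14000/6800) = 0.7221; ln(14000/9800) = 0.3567; ln(14000/11800) = 0.1710.
W = 1.249767 / 5 = 0.250.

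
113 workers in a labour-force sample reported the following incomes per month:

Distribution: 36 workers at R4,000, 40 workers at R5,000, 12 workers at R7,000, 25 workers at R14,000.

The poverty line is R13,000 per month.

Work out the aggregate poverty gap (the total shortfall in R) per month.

Below z: 36×R4,000, 40×R5,000, 12×R7,000 (q = 88 of N = 113).
Individual gaps: 36×(13000−4000) = 324000; 40×(13000−5000) = 320000; 12×(13000−7000) = 72000.
Aggregate gap = R716,000.

R716,000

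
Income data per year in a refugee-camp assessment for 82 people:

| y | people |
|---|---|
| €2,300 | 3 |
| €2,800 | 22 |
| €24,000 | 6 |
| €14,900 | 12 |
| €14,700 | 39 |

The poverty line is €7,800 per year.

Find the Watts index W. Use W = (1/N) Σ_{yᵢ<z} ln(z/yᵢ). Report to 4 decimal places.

Poor units: 3×€2,300, 22×€2,800 (q = 25 of N = 82).
Log gaps: ln(7800/2300) = 1.2212 (×3); ln(7800/2800) = 1.0245 (×22).
W = 26.202739 / 82 = 0.3195.

0.3195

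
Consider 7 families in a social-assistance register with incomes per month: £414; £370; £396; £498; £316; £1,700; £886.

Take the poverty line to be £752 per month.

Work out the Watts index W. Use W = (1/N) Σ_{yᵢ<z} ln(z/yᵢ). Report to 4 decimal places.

0.4609

Poor units: £316, £370, £396, £414, £498 (q = 5 of N = 7).
Log gaps: ln(752/316) = 0.8670; ln(752/370) = 0.7092; ln(752/396) = 0.6413; ln(752/414) = 0.5969; ln(752/498) = 0.4121.
W = 3.226556 / 7 = 0.4609.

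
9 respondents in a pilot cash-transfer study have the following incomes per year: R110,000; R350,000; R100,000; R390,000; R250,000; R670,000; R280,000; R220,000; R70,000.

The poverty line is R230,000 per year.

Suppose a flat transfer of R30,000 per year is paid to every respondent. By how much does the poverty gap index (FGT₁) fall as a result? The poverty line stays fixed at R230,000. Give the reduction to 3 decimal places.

Before: below the line — R70,000, R100,000, R110,000, R220,000; poverty gap index (FGT₁) = 0.20290.
After the R30,000 transfer: below the line — R100,000, R130,000, R140,000; poverty gap index (FGT₁) = 0.15459.
Reduction = 0.20290 − 0.15459 = 0.048.

0.048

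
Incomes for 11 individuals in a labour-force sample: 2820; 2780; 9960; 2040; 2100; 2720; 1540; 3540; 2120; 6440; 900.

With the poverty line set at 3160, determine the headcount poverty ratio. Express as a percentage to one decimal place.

72.7%

8 of the 11 individuals have income below 3160.
H = 8/11 = 72.7%.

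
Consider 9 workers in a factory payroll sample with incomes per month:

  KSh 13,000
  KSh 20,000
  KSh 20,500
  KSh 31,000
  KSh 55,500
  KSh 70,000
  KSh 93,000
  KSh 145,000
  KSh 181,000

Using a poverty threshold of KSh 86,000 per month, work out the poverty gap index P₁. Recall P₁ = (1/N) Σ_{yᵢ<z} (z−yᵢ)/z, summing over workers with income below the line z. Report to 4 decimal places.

0.3953

Below z: KSh 13,000, KSh 20,000, KSh 20,500, KSh 31,000, KSh 55,500, KSh 70,000 (q = 6 of N = 9).
Gap ratios (z−y)/z: (86000−13000)/86000 = 0.8488; (86000−20000)/86000 = 0.7674; (86000−20500)/86000 = 0.7616; (86000−31000)/86000 = 0.6395; (86000−55500)/86000 = 0.3547; (86000−70000)/86000 = 0.1860.
Sum of shortfalls = 3.558140; P₁ averages over all N: 3.558140 / 9 = 0.3953.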